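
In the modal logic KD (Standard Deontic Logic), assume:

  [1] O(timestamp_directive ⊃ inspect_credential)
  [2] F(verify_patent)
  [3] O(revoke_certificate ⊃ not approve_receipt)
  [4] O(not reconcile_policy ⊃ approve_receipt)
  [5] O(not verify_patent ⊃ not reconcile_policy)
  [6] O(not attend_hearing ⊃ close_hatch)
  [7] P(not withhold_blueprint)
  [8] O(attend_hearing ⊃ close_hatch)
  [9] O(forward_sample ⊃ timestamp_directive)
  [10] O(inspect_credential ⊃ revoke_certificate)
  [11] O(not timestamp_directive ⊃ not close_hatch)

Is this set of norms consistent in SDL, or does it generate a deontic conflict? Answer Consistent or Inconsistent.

Inconsistent

Premises 6 and 8 are O(not attend_hearing ⊃ close_hatch) and O(attend_hearing ⊃ close_hatch); every ideal world satisfies not attend_hearing or attend_hearing, so in either case close_hatch holds — hence O(close_hatch).
The contrapositive of premise 11 (O(not timestamp_directive ⊃ not close_hatch)) is O(close_hatch ⊃ timestamp_directive), and O(close_hatch) is already established, so O(timestamp_directive).
Premise 1 is O(timestamp_directive ⊃ inspect_credential); since O(timestamp_directive), deontic closure gives O(inspect_credential).
Premise 10 is O(inspect_credential ⊃ revoke_certificate); since O(inspect_credential), deontic closure gives O(revoke_certificate).
With premise 3, O(revoke_certificate ⊃ not approve_receipt), the K-axiom yields O(not approve_receipt).
The contrapositive of premise 4 (O(not reconcile_policy ⊃ approve_receipt)) is O(not approve_receipt ⊃ reconcile_policy), and O(not approve_receipt) is already established, so O(reconcile_policy).
Premise 5 is O(not verify_patent ⊃ not reconcile_policy); contrapositively O(reconcile_policy ⊃ verify_patent). Since O(reconcile_policy) holds, K gives O(verify_patent).
However, F(verify_patent) at premise 2 amounts to O(not verify_patent).
We now have both O(verify_patent) and O(not verify_patent) — verify_patent is simultaneously obligatory and forbidden, violating the D-axiom.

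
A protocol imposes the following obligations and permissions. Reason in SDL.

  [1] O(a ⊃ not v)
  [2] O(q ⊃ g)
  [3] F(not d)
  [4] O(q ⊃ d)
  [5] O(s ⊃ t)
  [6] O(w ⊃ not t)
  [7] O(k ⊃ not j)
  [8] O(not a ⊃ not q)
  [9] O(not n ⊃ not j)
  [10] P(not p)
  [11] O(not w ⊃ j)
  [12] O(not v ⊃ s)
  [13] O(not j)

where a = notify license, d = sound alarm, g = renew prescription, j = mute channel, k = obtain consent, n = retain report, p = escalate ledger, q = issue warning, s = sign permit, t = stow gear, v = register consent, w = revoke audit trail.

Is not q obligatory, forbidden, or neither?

From premise 13 we have O(not j).
Premise 11 is O(not w ⊃ j); contrapositively O(not j ⊃ w). Since O(not j) holds, K gives O(w).
From O(w) and premise 6, O(w ⊃ not t), we obtain O(not t).
The contrapositive of premise 5 (O(s ⊃ t)) is O(not t ⊃ not s), and O(not t) is already established, so O(not s).
The contrapositive of premise 12 (O(not v ⊃ s)) is O(not s ⊃ v), and O(not s) is already established, so O(v).
The contrapositive of premise 1 (O(a ⊃ not v)) is O(v ⊃ not a), and O(v) is already established, so O(not a).
Premise 8 is O(not a ⊃ not q); since O(not a), deontic closure gives O(not q).
Premises 2, 3, 4, 7, 9, 10 do not contribute to this derivation.
Hence not q is obligatory.

Obligatory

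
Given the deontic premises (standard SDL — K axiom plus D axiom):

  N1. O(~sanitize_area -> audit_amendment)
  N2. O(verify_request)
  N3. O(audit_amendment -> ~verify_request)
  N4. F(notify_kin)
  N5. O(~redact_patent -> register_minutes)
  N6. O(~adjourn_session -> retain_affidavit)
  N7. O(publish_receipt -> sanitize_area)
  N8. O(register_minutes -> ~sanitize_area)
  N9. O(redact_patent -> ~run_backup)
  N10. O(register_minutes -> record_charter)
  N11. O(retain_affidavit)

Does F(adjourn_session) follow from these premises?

No

Premise 6 is O(~adjourn_session -> retain_affidavit); even if O(retain_affidavit) held, inferring O(~adjourn_session) would be affirming the consequent — invalid.
No other premise forces O(~adjourn_session). An ideal world satisfying every premise can still have adjourn_session true, so F(adjourn_session) is not derivable.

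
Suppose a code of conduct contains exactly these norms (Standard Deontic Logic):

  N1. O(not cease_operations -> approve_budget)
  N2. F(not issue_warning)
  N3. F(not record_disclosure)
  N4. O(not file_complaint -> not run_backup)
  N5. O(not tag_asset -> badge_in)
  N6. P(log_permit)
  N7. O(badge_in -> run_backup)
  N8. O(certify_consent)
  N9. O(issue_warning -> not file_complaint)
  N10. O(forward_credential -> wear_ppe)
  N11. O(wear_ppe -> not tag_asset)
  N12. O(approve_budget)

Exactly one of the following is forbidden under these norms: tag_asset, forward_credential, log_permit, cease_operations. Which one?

forward_credential

Premise 2, F(not issue_warning), is equivalent to O(issue_warning).
With premise 9, O(issue_warning -> not file_complaint), the K-axiom yields O(not file_complaint).
With premise 4, O(not file_complaint -> not run_backup), the K-axiom yields O(not run_backup).
Premise 7, O(badge_in -> run_backup), contraposes to O(not run_backup -> not badge_in); with O(not run_backup) we get O(not badge_in).
Premise 5 is O(not tag_asset -> badge_in); contrapositively O(not badge_in -> tag_asset). Since O(not badge_in) holds, K gives O(tag_asset).
Premise 11, O(wear_ppe -> not tag_asset), contraposes to O(tag_asset -> not wear_ppe); with O(tag_asset) we get O(not wear_ppe).
Premise 10, O(forward_credential -> wear_ppe), contraposes to O(not wear_ppe -> not forward_credential); with O(not wear_ppe) we get O(not forward_credential).
So O(not forward_credential) holds, i.e. forward_credential is forbidden. None of the other listed options is forbidden under the premises.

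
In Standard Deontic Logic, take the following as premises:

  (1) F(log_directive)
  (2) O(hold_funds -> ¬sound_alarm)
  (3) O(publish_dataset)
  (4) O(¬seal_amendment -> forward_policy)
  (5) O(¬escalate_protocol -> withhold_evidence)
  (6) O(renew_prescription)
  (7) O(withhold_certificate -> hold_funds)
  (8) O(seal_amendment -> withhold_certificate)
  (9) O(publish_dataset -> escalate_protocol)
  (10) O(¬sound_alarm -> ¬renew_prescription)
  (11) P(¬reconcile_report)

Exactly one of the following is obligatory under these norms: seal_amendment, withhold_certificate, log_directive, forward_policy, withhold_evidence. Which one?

From premise 6 we have O(renew_prescription).
Premise 10, O(¬sound_alarm -> ¬renew_prescription), contraposes to O(renew_prescription -> sound_alarm); with O(renew_prescription) we get O(sound_alarm).
The contrapositive of premise 2 (O(hold_funds -> ¬sound_alarm)) is O(sound_alarm -> ¬hold_funds), and O(sound_alarm) is already established, so O(¬hold_funds).
The contrapositive of premise 7 (O(withhold_certificate -> hold_funds)) is O(¬hold_funds -> ¬withhold_certificate), and O(¬hold_funds) is already established, so O(¬withhold_certificate).
The contrapositive of premise 8 (O(seal_amendment -> withhold_certificate)) is O(¬withhold_certificate -> ¬seal_amendment), and O(¬withhold_certificate) is already established, so O(¬seal_amendment).
With premise 4, O(¬seal_amendment -> forward_policy), the K-axiom yields O(forward_policy).
So O(forward_policy) holds — forward_policy is obligatory. None of the other listed options is made obligatory by any chain of premises.

forward_policy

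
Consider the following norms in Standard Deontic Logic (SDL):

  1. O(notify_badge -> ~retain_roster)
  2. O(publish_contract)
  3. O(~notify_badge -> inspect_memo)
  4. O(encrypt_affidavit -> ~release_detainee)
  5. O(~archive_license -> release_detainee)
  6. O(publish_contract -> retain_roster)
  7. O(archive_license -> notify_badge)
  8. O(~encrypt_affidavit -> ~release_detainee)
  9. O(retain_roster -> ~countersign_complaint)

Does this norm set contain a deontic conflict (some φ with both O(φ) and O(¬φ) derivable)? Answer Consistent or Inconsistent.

Premises 4 and 8 are O(encrypt_affidavit -> ~release_detainee) and O(~encrypt_affidavit -> ~release_detainee); every ideal world satisfies encrypt_affidavit or ~encrypt_affidavit, so in either case ~release_detainee holds — hence O(~release_detainee).
Premise 5, O(~archive_license -> release_detainee), contraposes to O(~release_detainee -> archive_license); with O(~release_detainee) we get O(archive_license).
Premise 7 is O(archive_license -> notify_badge); since O(archive_license), deontic closure gives O(notify_badge).
With premise 1, O(notify_badge -> ~retain_roster), the K-axiom yields O(~retain_roster).
The contrapositive of premise 6 (O(publish_contract -> retain_roster)) is O(~retain_roster -> ~publish_contract), and O(~retain_roster) is already established, so O(~publish_contract).
But premise 2 directly asserts O(publish_contract).
We now have both O(~publish_contract) and O(publish_contract) — publish_contract is simultaneously obligatory and forbidden, violating the D-axiom.

Inconsistent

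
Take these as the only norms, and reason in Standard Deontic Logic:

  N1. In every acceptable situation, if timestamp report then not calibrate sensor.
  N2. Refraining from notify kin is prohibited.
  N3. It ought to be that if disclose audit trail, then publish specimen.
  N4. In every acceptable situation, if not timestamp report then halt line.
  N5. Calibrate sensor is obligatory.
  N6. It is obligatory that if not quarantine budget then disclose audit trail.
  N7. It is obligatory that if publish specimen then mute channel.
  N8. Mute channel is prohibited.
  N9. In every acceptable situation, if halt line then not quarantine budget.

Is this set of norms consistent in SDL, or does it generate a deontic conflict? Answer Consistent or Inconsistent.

Inconsistent

Premise 5 gives O(calibrate_sensor).
Premise 1, O(timestamp_report → ¬calibrate_sensor), contraposes to O(calibrate_sensor → ¬timestamp_report); with O(calibrate_sensor) we get O(¬timestamp_report).
Premise 4 is O(¬timestamp_report → halt_line); since O(¬timestamp_report), deontic closure gives O(halt_line).
From O(halt_line) and premise 9, O(halt_line → ¬quarantine_budget), we obtain O(¬quarantine_budget).
From O(¬quarantine_budget) and premise 6, O(¬quarantine_budget → disclose_audit_trail), we obtain O(disclose_audit_trail).
From O(disclose_audit_trail) and premise 3, O(disclose_audit_trail → publish_specimen), we obtain O(publish_specimen).
Premise 7 is O(publish_specimen → mute_channel); since O(publish_specimen), deontic closure gives O(mute_channel).
Yet premise 8 is F(mute_channel), i.e. O(¬mute_channel).
We now have both O(mute_channel) and O(¬mute_channel) — mute_channel is simultaneously obligatory and forbidden, violating the D-axiom.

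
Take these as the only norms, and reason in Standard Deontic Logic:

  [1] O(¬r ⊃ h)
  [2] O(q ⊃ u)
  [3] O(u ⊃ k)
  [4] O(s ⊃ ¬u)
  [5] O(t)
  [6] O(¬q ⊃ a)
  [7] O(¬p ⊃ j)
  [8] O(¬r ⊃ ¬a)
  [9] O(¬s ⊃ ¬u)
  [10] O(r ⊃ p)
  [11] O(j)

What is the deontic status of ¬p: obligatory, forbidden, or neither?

Premises 9 and 4 are O(¬s ⊃ ¬u) and O(s ⊃ ¬u); every ideal world satisfies ¬s or s, so in either case ¬u holds — hence O(¬u).
Premise 2 is O(q ⊃ u); contrapositively O(¬u ⊃ ¬q). Since O(¬u) holds, K gives O(¬q).
With premise 6, O(¬q ⊃ a), the K-axiom yields O(a).
Premise 8 is O(¬r ⊃ ¬a); contrapositively O(a ⊃ r). Since O(a) holds, K gives O(r).
With premise 10, O(r ⊃ p), the K-axiom yields O(p).
Premises 1, 3, 5, 7, 11 do not contribute to this derivation.
Thus O(p), which is F(¬p): ¬p is forbidden.

Forbidden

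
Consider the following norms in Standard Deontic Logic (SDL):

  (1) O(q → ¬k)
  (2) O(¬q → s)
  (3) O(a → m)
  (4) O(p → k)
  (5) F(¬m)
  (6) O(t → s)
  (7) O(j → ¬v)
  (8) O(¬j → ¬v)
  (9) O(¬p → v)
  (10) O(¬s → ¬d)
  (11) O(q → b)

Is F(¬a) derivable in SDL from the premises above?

No

Premise 3 is O(a → m); even if O(m) held, inferring O(a) would be affirming the consequent — invalid.
No other premise forces O(a). An ideal world satisfying every premise can still have ¬a true, so F(¬a) is not derivable.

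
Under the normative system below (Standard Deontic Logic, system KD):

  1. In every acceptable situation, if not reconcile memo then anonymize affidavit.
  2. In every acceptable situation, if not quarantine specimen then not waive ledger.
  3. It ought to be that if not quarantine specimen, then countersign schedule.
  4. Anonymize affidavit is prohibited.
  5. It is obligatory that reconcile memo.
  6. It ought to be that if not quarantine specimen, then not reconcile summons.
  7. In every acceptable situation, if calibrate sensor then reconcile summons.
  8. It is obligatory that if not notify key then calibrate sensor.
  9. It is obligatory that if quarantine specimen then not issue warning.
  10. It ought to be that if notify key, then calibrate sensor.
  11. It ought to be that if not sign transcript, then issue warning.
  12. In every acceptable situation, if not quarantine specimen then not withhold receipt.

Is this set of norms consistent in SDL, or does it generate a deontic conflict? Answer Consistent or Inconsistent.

Premise 1 is O(¬reconcile_memo → anonymize_affidavit), but O(¬reconcile_memo) is not derivable from the premises, so it does not yield O(anonymize_affidavit).
So O(anonymize_affidavit) is not derivable, and the apparent clash with O(¬anonymize_affidavit) does not arise.
A world satisfying every obligation exists (e.g. anonymize_affidavit=false, calibrate_sensor=true, countersign_schedule=false, issue_warning=false, notify_key=false, quarantine_specimen=true, reconcile_memo=true, reconcile_summons=true, sign_transcript=true, waive_ledger=false, withhold_receipt=false); no atom is both obligatory and forbidden, so the set is consistent.

Consistent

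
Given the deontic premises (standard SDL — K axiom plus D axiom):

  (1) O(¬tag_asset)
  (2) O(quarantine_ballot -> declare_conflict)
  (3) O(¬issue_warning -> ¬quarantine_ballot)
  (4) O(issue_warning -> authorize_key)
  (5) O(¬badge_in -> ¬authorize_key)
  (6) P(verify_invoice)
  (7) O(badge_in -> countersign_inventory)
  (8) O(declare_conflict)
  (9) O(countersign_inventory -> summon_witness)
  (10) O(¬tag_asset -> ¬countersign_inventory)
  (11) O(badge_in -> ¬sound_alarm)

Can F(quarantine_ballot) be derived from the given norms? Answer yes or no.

Yes

Premise 1 gives O(¬tag_asset).
From O(¬tag_asset) and premise 10, O(¬tag_asset -> ¬countersign_inventory), we obtain O(¬countersign_inventory).
Premise 7, O(badge_in -> countersign_inventory), contraposes to O(¬countersign_inventory -> ¬badge_in); with O(¬countersign_inventory) we get O(¬badge_in).
From O(¬badge_in) and premise 5, O(¬badge_in -> ¬authorize_key), we obtain O(¬authorize_key).
Premise 4, O(issue_warning -> authorize_key), contraposes to O(¬authorize_key -> ¬issue_warning); with O(¬authorize_key) we get O(¬issue_warning).
With premise 3, O(¬issue_warning -> ¬quarantine_ballot), the K-axiom yields O(¬quarantine_ballot).
Premises 2, 6, 8, 9, 11 do not contribute to this derivation.
So O(¬quarantine_ballot) holds, i.e. F(quarantine_ballot). The claim follows.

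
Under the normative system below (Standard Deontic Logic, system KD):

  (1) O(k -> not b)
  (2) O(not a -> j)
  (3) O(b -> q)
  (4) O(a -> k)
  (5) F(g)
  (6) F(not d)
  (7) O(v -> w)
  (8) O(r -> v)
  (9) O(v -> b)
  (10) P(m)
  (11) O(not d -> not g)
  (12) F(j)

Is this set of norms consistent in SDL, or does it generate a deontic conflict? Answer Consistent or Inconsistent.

Premise 11 is O(not d -> not g); even if O(not g) held, inferring O(not d) would be affirming the consequent — invalid.
So O(not d) is not derivable, and the apparent clash with O(d) does not arise.
A world satisfying every obligation exists (e.g. a=true, b=false, d=true, g=false, j=false, k=true, m=false, q=false, r=false, v=false, w=false); no atom is both obligatory and forbidden, so the set is consistent.

Consistent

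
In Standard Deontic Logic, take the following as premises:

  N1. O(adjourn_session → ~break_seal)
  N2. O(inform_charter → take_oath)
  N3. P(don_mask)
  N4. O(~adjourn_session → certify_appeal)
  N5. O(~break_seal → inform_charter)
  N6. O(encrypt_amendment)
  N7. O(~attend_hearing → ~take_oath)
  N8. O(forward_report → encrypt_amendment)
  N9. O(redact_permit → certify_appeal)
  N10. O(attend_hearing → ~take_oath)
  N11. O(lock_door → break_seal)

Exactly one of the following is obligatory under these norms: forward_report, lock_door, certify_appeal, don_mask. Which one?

certify_appeal

Premises 7 and 10 cover both cases: O(~attend_hearing → ~take_oath) and O(attend_hearing → ~take_oath). Since ~attend_hearing ∨ attend_hearing is a tautology, O(~take_oath) follows.
Premise 2, O(inform_charter → take_oath), contraposes to O(~take_oath → ~inform_charter); with O(~take_oath) we get O(~inform_charter).
Premise 5 is O(~break_seal → inform_charter); contrapositively O(~inform_charter → break_seal). Since O(~inform_charter) holds, K gives O(break_seal).
The contrapositive of premise 1 (O(adjourn_session → ~break_seal)) is O(break_seal → ~adjourn_session), and O(break_seal) is already established, so O(~adjourn_session).
Applying K to premise 4 (O(~adjourn_session → certify_appeal)) and O(~adjourn_session) yields O(certify_appeal).
So O(certify_appeal) holds — certify_appeal is obligatory. None of the other listed options is made obligatory by any chain of premises.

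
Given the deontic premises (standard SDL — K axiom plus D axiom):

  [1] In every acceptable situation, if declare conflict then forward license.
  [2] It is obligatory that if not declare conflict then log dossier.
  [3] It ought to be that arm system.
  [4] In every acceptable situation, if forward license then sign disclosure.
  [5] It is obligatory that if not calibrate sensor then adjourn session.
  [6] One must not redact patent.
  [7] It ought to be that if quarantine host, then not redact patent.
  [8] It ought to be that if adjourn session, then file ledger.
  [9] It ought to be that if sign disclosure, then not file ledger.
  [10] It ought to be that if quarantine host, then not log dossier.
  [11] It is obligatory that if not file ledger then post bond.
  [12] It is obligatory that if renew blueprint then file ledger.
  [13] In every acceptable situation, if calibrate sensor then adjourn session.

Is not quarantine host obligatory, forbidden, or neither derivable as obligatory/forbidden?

Premises 5 and 13 cover both cases: O(¬calibrate_sensor → adjourn_session) and O(calibrate_sensor → adjourn_session). Since ¬calibrate_sensor ∨ calibrate_sensor is a tautology, O(adjourn_session) follows.
Applying K to premise 8 (O(adjourn_session → file_ledger)) and O(adjourn_session) yields O(file_ledger).
Premise 9, O(sign_disclosure → ¬file_ledger), contraposes to O(file_ledger → ¬sign_disclosure); with O(file_ledger) we get O(¬sign_disclosure).
Premise 4, O(forward_license → sign_disclosure), contraposes to O(¬sign_disclosure → ¬forward_license); with O(¬sign_disclosure) we get O(¬forward_license).
Premise 1 is O(declare_conflict → forward_license); contrapositively O(¬forward_license → ¬declare_conflict). Since O(¬forward_license) holds, K gives O(¬declare_conflict).
Premise 2 is O(¬declare_conflict → log_dossier); since O(¬declare_conflict), deontic closure gives O(log_dossier).
The contrapositive of premise 10 (O(quarantine_host → ¬log_dossier)) is O(log_dossier → ¬quarantine_host), and O(log_dossier) is already established, so O(¬quarantine_host).
Premises 3, 6, 7, 11, 12 do not contribute to this derivation.
Hence ¬quarantine_host is obligatory.

Obligatory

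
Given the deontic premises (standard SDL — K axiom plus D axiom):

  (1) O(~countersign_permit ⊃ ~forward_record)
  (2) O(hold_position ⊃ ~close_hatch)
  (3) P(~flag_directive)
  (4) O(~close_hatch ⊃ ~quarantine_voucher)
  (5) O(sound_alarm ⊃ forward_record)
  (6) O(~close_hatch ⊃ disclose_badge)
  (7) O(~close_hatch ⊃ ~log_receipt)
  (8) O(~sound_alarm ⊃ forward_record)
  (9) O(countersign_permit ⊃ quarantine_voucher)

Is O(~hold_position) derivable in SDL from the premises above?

Premises 8 and 5 cover both cases: O(~sound_alarm ⊃ forward_record) and O(sound_alarm ⊃ forward_record). Since ~sound_alarm ∨ sound_alarm is a tautology, O(forward_record) follows.
The contrapositive of premise 1 (O(~countersign_permit ⊃ ~forward_record)) is O(forward_record ⊃ countersign_permit), and O(forward_record) is already established, so O(countersign_permit).
From O(countersign_permit) and premise 9, O(countersign_permit ⊃ quarantine_voucher), we obtain O(quarantine_voucher).
Premise 4 is O(~close_hatch ⊃ ~quarantine_voucher); contrapositively O(quarantine_voucher ⊃ close_hatch). Since O(quarantine_voucher) holds, K gives O(close_hatch).
Premise 2 is O(hold_position ⊃ ~close_hatch); contrapositively O(close_hatch ⊃ ~hold_position). Since O(close_hatch) holds, K gives O(~hold_position).
Premises 3, 6, 7 do not contribute to this derivation.
So O(~hold_position) follows.

Yes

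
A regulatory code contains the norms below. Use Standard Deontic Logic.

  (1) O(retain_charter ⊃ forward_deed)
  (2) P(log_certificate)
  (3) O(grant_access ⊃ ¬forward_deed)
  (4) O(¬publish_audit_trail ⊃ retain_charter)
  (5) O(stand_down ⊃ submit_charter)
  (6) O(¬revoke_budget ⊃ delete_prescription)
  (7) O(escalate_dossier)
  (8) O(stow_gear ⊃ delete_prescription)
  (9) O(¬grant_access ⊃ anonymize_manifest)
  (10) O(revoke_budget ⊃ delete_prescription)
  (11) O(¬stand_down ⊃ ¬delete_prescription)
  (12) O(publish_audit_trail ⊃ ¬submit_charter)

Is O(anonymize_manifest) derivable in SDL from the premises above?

Premises 6 and 10 are O(¬revoke_budget ⊃ delete_prescription) and O(revoke_budget ⊃ delete_prescription); every ideal world satisfies ¬revoke_budget or revoke_budget, so in either case delete_prescription holds — hence O(delete_prescription).
The contrapositive of premise 11 (O(¬stand_down ⊃ ¬delete_prescription)) is O(delete_prescription ⊃ stand_down), and O(delete_prescription) is already established, so O(stand_down).
Premise 5 is O(stand_down ⊃ submit_charter); since O(stand_down), deontic closure gives O(submit_charter).
Premise 12 is O(publish_audit_trail ⊃ ¬submit_charter); contrapositively O(submit_charter ⊃ ¬publish_audit_trail). Since O(submit_charter) holds, K gives O(¬publish_audit_trail).
Premise 4 is O(¬publish_audit_trail ⊃ retain_charter); since O(¬publish_audit_trail), deontic closure gives O(retain_charter).
Applying K to premise 1 (O(retain_charter ⊃ forward_deed)) and O(retain_charter) yields O(forward_deed).
The contrapositive of premise 3 (O(grant_access ⊃ ¬forward_deed)) is O(forward_deed ⊃ ¬grant_access), and O(forward_deed) is already established, so O(¬grant_access).
Premise 9 is O(¬grant_access ⊃ anonymize_manifest); since O(¬grant_access), deontic closure gives O(anonymize_manifest).
Premises 2, 7, 8 do not contribute to this derivation.
So O(anonymize_manifest) follows.

Yes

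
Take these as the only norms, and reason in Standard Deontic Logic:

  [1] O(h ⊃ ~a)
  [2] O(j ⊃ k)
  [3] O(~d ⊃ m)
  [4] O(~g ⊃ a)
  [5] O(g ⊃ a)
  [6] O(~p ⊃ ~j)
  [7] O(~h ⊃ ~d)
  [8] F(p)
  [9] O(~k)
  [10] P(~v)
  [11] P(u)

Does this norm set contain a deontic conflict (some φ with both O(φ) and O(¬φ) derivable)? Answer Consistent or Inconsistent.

Consistent

Premise 2 is O(j ⊃ k), but O(j) is not derivable from the premises, so it does not yield O(k).
So O(k) is not derivable, and the apparent clash with O(~k) does not arise.
A world satisfying every obligation exists (e.g. a=true, d=false, g=false, h=false, j=false, k=false, m=true, p=false, u=false, v=false); no atom is both obligatory and forbidden, so the set is consistent.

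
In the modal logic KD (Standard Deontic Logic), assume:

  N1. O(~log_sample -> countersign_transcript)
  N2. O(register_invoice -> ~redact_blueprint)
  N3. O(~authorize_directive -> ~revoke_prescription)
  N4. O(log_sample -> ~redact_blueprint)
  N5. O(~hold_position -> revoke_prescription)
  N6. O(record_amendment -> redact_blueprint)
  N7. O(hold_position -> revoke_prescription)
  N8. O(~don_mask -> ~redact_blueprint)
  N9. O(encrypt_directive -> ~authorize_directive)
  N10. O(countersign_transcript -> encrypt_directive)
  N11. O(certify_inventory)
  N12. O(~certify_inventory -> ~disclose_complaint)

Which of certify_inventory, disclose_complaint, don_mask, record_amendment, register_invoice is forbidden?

By case analysis on ~hold_position: premise 5 gives O(~hold_position -> revoke_prescription) and premise 7 gives O(hold_position -> revoke_prescription), so O(revoke_prescription) either way.
Premise 3 is O(~authorize_directive -> ~revoke_prescription); contrapositively O(revoke_prescription -> authorize_directive). Since O(revoke_prescription) holds, K gives O(authorize_directive).
Premise 9 is O(encrypt_directive -> ~authorize_directive); contrapositively O(authorize_directive -> ~encrypt_directive). Since O(authorize_directive) holds, K gives O(~encrypt_directive).
Premise 10, O(countersign_transcript -> encrypt_directive), contraposes to O(~encrypt_directive -> ~countersign_transcript); with O(~encrypt_directive) we get O(~countersign_transcript).
Premise 1 is O(~log_sample -> countersign_transcript); contrapositively O(~countersign_transcript -> log_sample). Since O(~countersign_transcript) holds, K gives O(log_sample).
Applying K to premise 4 (O(log_sample -> ~redact_blueprint)) and O(log_sample) yields O(~redact_blueprint).
The contrapositive of premise 6 (O(record_amendment -> redact_blueprint)) is O(~redact_blueprint -> ~record_amendment), and O(~redact_blueprint) is already established, so O(~record_amendment).
So O(~record_amendment) holds, i.e. record_amendment is forbidden. None of the other listed options is forbidden under the premises.

record_amendment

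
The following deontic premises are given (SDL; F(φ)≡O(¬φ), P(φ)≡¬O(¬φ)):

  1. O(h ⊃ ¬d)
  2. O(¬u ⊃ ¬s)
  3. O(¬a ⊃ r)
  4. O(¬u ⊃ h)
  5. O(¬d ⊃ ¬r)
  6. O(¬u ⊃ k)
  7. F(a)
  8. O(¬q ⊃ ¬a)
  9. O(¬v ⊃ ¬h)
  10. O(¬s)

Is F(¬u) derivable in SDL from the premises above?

Yes

F(a) at premise 7 means O(¬a).
With premise 3, O(¬a ⊃ r), the K-axiom yields O(r).
The contrapositive of premise 5 (O(¬d ⊃ ¬r)) is O(r ⊃ d), and O(r) is already established, so O(d).
The contrapositive of premise 1 (O(h ⊃ ¬d)) is O(d ⊃ ¬h), and O(d) is already established, so O(¬h).
Premise 4 is O(¬u ⊃ h); contrapositively O(¬h ⊃ u). Since O(¬h) holds, K gives O(u).
Premises 2, 6, 8, 9, 10 do not contribute to this derivation.
So O(u) holds, i.e. F(¬u). The claim follows.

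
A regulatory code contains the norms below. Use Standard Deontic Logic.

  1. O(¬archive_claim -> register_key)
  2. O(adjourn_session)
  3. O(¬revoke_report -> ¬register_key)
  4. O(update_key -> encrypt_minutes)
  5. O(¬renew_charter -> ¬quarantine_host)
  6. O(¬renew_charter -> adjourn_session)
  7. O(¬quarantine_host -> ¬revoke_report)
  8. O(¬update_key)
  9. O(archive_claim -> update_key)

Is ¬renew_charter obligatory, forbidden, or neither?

Forbidden

From premise 8 we have O(¬update_key).
The contrapositive of premise 9 (O(archive_claim -> update_key)) is O(¬update_key -> ¬archive_claim), and O(¬update_key) is already established, so O(¬archive_claim).
From O(¬archive_claim) and premise 1, O(¬archive_claim -> register_key), we obtain O(register_key).
The contrapositive of premise 3 (O(¬revoke_report -> ¬register_key)) is O(register_key -> revoke_report), and O(register_key) is already established, so O(revoke_report).
Premise 7 is O(¬quarantine_host -> ¬revoke_report); contrapositively O(revoke_report -> quarantine_host). Since O(revoke_report) holds, K gives O(quarantine_host).
Premise 5 is O(¬renew_charter -> ¬quarantine_host); contrapositively O(quarantine_host -> renew_charter). Since O(quarantine_host) holds, K gives O(renew_charter).
Premises 2, 4, 6 do not contribute to this derivation.
Thus O(renew_charter), which is F(¬renew_charter): ¬renew_charter is forbidden.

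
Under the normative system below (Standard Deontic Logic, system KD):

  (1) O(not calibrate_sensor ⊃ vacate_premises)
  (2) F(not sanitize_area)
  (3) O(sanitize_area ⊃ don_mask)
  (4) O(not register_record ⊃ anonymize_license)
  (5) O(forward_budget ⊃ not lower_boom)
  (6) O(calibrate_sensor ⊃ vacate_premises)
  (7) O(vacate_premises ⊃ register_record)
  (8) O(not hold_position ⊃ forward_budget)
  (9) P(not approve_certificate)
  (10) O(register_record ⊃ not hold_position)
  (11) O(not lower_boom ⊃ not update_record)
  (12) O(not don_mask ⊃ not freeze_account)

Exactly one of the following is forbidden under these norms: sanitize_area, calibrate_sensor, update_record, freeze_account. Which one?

Premises 6 and 1 cover both cases: O(calibrate_sensor ⊃ vacate_premises) and O(not calibrate_sensor ⊃ vacate_premises). Since calibrate_sensor ∨ not calibrate_sensor is a tautology, O(vacate_premises) follows.
From O(vacate_premises) and premise 7, O(vacate_premises ⊃ register_record), we obtain O(register_record).
With premise 10, O(register_record ⊃ not hold_position), the K-axiom yields O(not hold_position).
With premise 8, O(not hold_position ⊃ forward_budget), the K-axiom yields O(forward_budget).
From O(forward_budget) and premise 5, O(forward_budget ⊃ not lower_boom), we obtain O(not lower_boom).
With premise 11, O(not lower_boom ⊃ not update_record), the K-axiom yields O(not update_record).
So O(not update_record) holds, i.e. update_record is forbidden. None of the other listed options is forbidden under the premises.

update_record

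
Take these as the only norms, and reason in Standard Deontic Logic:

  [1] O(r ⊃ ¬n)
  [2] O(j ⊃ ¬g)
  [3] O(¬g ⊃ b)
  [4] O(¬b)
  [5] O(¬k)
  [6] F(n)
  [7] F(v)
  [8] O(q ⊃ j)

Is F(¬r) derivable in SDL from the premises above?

No

Premise 1 is O(r ⊃ ¬n); even if O(¬n) held, inferring O(r) would be affirming the consequent — invalid.
No other premise forces O(r). An ideal world satisfying every premise can still have ¬r true, so F(¬r) is not derivable.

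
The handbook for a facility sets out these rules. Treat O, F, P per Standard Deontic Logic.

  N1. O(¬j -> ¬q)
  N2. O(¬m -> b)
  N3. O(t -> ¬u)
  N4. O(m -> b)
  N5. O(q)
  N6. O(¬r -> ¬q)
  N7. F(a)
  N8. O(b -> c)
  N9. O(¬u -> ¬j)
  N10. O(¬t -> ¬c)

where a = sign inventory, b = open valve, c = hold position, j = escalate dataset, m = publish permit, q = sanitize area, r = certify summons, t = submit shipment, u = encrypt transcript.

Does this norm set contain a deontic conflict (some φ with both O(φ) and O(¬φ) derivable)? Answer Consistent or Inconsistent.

By case analysis on m: premise 4 gives O(m -> b) and premise 2 gives O(¬m -> b), so O(b) either way.
Premise 8 is O(b -> c); since O(b), deontic closure gives O(c).
The contrapositive of premise 10 (O(¬t -> ¬c)) is O(c -> t), and O(c) is already established, so O(t).
With premise 3, O(t -> ¬u), the K-axiom yields O(¬u).
With premise 9, O(¬u -> ¬j), the K-axiom yields O(¬j).
With premise 1, O(¬j -> ¬q), the K-axiom yields O(¬q).
Yet premise 5 states O(q).
We now have both O(¬q) and O(q) — q is simultaneously obligatory and forbidden, violating the D-axiom.

Inconsistent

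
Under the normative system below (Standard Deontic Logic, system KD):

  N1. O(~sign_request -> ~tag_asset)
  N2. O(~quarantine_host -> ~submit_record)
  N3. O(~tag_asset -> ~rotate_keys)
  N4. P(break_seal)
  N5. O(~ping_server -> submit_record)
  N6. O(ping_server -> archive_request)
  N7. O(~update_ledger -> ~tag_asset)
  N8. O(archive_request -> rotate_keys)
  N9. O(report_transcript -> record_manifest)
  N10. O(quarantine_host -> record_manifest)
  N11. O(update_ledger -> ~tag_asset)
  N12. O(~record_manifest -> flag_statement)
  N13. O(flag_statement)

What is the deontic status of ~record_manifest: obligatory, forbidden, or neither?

Forbidden

By case analysis on update_ledger: premise 11 gives O(update_ledger -> ~tag_asset) and premise 7 gives O(~update_ledger -> ~tag_asset), so O(~tag_asset) either way.
Premise 3 is O(~tag_asset -> ~rotate_keys); since O(~tag_asset), deontic closure gives O(~rotate_keys).
Premise 8 is O(archive_request -> rotate_keys); contrapositively O(~rotate_keys -> ~archive_request). Since O(~rotate_keys) holds, K gives O(~archive_request).
Premise 6, O(ping_server -> archive_request), contraposes to O(~archive_request -> ~ping_server); with O(~archive_request) we get O(~ping_server).
With premise 5, O(~ping_server -> submit_record), the K-axiom yields O(submit_record).
Premise 2 is O(~quarantine_host -> ~submit_record); contrapositively O(submit_record -> quarantine_host). Since O(submit_record) holds, K gives O(quarantine_host).
Premise 10 is O(quarantine_host -> record_manifest); since O(quarantine_host), deontic closure gives O(record_manifest).
Premises 1, 4, 9, 12, 13 do not contribute to this derivation.
Thus O(record_manifest), which is F(~record_manifest): ~record_manifest is forbidden.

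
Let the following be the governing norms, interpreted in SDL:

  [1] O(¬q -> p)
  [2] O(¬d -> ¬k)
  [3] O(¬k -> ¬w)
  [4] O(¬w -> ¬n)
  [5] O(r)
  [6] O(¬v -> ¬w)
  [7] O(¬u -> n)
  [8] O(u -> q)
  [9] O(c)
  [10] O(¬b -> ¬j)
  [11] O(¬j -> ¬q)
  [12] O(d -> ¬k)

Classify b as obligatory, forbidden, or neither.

Obligatory

Premises 2 and 12 cover both cases: O(¬d -> ¬k) and O(d -> ¬k). Since ¬d ∨ d is a tautology, O(¬k) follows.
Applying K to premise 3 (O(¬k -> ¬w)) and O(¬k) yields O(¬w).
Applying K to premise 4 (O(¬w -> ¬n)) and O(¬w) yields O(¬n).
Premise 7, O(¬u -> n), contraposes to O(¬n -> u); with O(¬n) we get O(u).
Premise 8 is O(u -> q); since O(u), deontic closure gives O(q).
Premise 11 is O(¬j -> ¬q); contrapositively O(q -> j). Since O(q) holds, K gives O(j).
Premise 10 is O(¬b -> ¬j); contrapositively O(j -> b). Since O(j) holds, K gives O(b).
Premises 1, 5, 6, 9 do not contribute to this derivation.
Hence b is obligatory.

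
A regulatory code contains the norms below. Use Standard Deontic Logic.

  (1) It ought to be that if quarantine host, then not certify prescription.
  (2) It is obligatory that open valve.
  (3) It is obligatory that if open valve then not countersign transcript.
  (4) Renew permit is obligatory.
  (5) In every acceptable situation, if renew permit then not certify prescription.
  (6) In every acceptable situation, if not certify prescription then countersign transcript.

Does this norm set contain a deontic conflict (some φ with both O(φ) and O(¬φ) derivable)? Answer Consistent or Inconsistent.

From premise 4 we have O(renew_permit).
With premise 5, O(renew_permit → ¬certify_prescription), the K-axiom yields O(¬certify_prescription).
With premise 6, O(¬certify_prescription → countersign_transcript), the K-axiom yields O(countersign_transcript).
Premise 3 is O(open_valve → ¬countersign_transcript); contrapositively O(countersign_transcript → ¬open_valve). Since O(countersign_transcript) holds, K gives O(¬open_valve).
But premise 2 directly asserts O(open_valve).
We now have both O(¬open_valve) and O(open_valve) — open_valve is simultaneously obligatory and forbidden, violating the D-axiom.

Inconsistent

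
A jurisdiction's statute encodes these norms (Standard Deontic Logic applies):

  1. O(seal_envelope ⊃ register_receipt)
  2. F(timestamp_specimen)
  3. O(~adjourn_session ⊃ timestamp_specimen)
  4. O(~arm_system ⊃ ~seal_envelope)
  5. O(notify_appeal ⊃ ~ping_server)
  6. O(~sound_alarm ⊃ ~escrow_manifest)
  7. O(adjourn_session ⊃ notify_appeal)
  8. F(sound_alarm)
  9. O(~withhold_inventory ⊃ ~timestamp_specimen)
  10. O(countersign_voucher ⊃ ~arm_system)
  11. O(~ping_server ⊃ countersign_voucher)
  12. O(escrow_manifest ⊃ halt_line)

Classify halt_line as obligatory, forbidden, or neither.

Neither

Premise 12 is O(escrow_manifest ⊃ halt_line), but O(escrow_manifest) is not derivable from the premises, so it does not yield O(halt_line).
No premise or chain of K-axiom applications forces O(halt_line), and none forces O(~halt_line). So halt_line is neither obligatory nor forbidden under these norms.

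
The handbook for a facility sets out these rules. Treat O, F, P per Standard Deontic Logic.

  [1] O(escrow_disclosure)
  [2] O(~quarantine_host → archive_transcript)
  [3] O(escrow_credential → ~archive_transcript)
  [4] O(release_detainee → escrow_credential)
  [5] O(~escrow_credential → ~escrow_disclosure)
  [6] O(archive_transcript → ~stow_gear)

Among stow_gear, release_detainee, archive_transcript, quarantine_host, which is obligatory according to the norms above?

Premise 1 gives O(escrow_disclosure).
Premise 5 is O(~escrow_credential → ~escrow_disclosure); contrapositively O(escrow_disclosure → escrow_credential). Since O(escrow_disclosure) holds, K gives O(escrow_credential).
Applying K to premise 3 (O(escrow_credential → ~archive_transcript)) and O(escrow_credential) yields O(~archive_transcript).
Premise 2, O(~quarantine_host → archive_transcript), contraposes to O(~archive_transcript → quarantine_host); with O(~archive_transcript) we get O(quarantine_host).
So O(quarantine_host) holds — quarantine_host is obligatory. None of the other listed options is made obligatory by any chain of premises.

quarantine_host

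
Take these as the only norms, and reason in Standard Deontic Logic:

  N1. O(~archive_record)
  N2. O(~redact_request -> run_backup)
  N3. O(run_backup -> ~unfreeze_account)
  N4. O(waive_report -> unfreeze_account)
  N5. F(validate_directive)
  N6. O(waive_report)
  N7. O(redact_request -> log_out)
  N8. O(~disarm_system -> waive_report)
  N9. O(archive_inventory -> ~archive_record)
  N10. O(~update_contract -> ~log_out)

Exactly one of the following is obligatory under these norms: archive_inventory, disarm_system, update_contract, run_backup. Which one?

update_contract

Premise 6 states O(waive_report) outright.
From O(waive_report) and premise 4, O(waive_report -> unfreeze_account), we obtain O(unfreeze_account).
Premise 3 is O(run_backup -> ~unfreeze_account); contrapositively O(unfreeze_account -> ~run_backup). Since O(unfreeze_account) holds, K gives O(~run_backup).
The contrapositive of premise 2 (O(~redact_request -> run_backup)) is O(~run_backup -> redact_request), and O(~run_backup) is already established, so O(redact_request).
Applying K to premise 7 (O(redact_request -> log_out)) and O(redact_request) yields O(log_out).
Premise 10, O(~update_contract -> ~log_out), contraposes to O(log_out -> update_contract); with O(log_out) we get O(update_contract).
So O(update_contract) holds — update_contract is obligatory. None of the other listed options is made obligatory by any chain of premises.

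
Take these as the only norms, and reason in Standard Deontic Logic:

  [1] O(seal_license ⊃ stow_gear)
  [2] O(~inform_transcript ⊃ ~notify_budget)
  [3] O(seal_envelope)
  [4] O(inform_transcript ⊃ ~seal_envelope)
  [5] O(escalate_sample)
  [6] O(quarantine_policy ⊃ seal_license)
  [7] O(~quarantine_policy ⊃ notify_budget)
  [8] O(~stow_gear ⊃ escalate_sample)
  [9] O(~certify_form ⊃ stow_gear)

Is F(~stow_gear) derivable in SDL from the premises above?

From premise 3 we have O(seal_envelope).
The contrapositive of premise 4 (O(inform_transcript ⊃ ~seal_envelope)) is O(seal_envelope ⊃ ~inform_transcript), and O(seal_envelope) is already established, so O(~inform_transcript).
From O(~inform_transcript) and premise 2, O(~inform_transcript ⊃ ~notify_budget), we obtain O(~notify_budget).
Premise 7 is O(~quarantine_policy ⊃ notify_budget); contrapositively O(~notify_budget ⊃ quarantine_policy). Since O(~notify_budget) holds, K gives O(quarantine_policy).
Applying K to premise 6 (O(quarantine_policy ⊃ seal_license)) and O(quarantine_policy) yields O(seal_license).
With premise 1, O(seal_license ⊃ stow_gear), the K-axiom yields O(stow_gear).
Premises 5, 8, 9 do not contribute to this derivation.
So O(stow_gear) holds, i.e. F(~stow_gear). The claim follows.

Yes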